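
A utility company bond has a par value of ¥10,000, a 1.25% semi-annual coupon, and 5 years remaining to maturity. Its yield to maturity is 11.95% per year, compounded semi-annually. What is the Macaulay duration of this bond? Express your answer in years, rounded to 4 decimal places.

Periodic yield y = 0.05975. Discount each cash flow and weight by its period:
  t   CF        PV=CF/(1+0.05975)^t    t·PV
  1        62.50        58.9762        58.9762
  2        62.50        55.6510       111.3020
  3        62.50        52.5134       157.5401
  4        62.50        49.5526       198.2103
  5        62.50        46.7587       233.7937
  6        62.50        44.1224       264.7346
  7        62.50        41.6348       291.4433
  8        62.50        39.2873       314.2987
  9        62.50        37.0723       333.6504
  10   10,062.50     5,632.1166    56,321.1665
  Σ                  6,057.6853    58,285.1159
Price P = Σ PV = 6,057.6853.
Macaulay duration = Σ(t·PV) / P = 58,285.1159 / 6,057.6853 = 9.62168 half-year periods.
In years: 9.62168 / 2 = 4.81084 years.

4.8108 years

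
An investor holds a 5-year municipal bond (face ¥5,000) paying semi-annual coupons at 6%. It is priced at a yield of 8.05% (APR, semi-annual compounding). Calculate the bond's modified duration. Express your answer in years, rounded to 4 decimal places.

Periodic yield y = 0.04025. First find Macaulay duration:
  t   CF        PV=CF/(1+0.04025)^t    t·PV
  1       150.00       144.1961       144.1961
  2       150.00       138.6168       277.2336
  3       150.00       133.2533       399.7600
  4       150.00       128.0974       512.3897
  5       150.00       123.1410       615.7049
  6       150.00       118.3763       710.2580
  7       150.00       113.7961       796.5724
  8       150.00       109.3930       875.1439
  9       150.00       105.1603       946.4425
  10    5,150.00     3,470.8032    34,708.0316
  Σ                  4,584.8334    39,985.7327
P = 4,584.8334; Macaulay duration = 39,985.7327 / 4,584.8334 = 8.72131 half-year periods = 4.36065 years.
Modified duration = D_Mac / (1 + y) = 4.36065 / 1.04025 = 4.19193 years.

4.1919 years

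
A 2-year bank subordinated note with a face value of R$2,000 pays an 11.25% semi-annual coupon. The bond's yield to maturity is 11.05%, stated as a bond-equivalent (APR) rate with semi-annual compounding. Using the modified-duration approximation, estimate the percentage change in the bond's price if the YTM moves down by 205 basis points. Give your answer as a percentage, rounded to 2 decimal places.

+3.59%

Periodic yield y = 0.05525. Modified duration first:
  t   CF        PV=CF/(1+0.05525)^t    t·PV
  1       112.50       106.6098       106.6098
  2       112.50       101.0280       202.0560
  3       112.50        95.7385       287.2154
  4     2,112.50     1,703.6300     6,814.5199
  Σ                  2,007.0063     7,410.4011
P = 2,007.0063; D_Mac = 3.69227 half-year periods = 1.84613 yrs; D_mod = 1.84613/(1+0.05525) = 1.74947 yrs.
ΔP/P ≈ -D_mod · Δy = -1.74947 × (-0.0205) = +0.035864 = +3.5864%.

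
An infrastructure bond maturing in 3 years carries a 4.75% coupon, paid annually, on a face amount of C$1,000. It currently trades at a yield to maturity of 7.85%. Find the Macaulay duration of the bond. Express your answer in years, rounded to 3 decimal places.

Periodic yield y = 0.0785. Discount each cash flow and weight by its year:
  t   CF        PV=CF/(1+0.0785)^t    t·PV
  1        47.50        44.0427        44.0427
  2        47.50        40.8370        81.6739
  3     1,047.50       835.0137     2,505.0410
  Σ                    919.8933     2,630.7576
Price P = Σ PV = 919.8933.
Macaulay duration = Σ(t·PV) / P = 2,630.7576 / 919.8933 = 2.85985 years.

2.860 years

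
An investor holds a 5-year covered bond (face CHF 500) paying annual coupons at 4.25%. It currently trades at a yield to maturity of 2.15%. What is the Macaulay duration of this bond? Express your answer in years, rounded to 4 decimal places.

Periodic yield y = 0.0215. Discount each cash flow and weight by its year:
  t   CF        PV=CF/(1+0.0215)^t    t·PV
  1        21.25        20.8027        20.8027
  2        21.25        20.3649        40.7298
  3        21.25        19.9363        59.8088
  4        21.25        19.5167        78.0666
  5       521.25       468.6560     2,343.2802
  Σ                    549.2766     2,542.6881
Price P = Σ PV = 549.2766.
Macaulay duration = Σ(t·PV) / P = 2,542.6881 / 549.2766 = 4.62916 years.

4.6292 years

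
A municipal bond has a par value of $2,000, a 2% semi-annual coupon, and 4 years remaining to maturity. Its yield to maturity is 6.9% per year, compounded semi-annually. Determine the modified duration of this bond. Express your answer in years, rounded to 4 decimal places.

Periodic yield y = 0.0345. First find Macaulay duration:
  t   CF        PV=CF/(1+0.0345)^t    t·PV
  1        20.00        19.3330        19.3330
  2        20.00        18.6883        37.3765
  3        20.00        18.0650        54.1951
  4        20.00        17.4626        69.8503
  5        20.00        16.8802        84.4010
  6        20.00        16.3173        97.9035
  7        20.00        15.7731       110.4116
  8     2,020.00     1,539.9528    12,319.6224
  Σ                  1,662.4722    12,793.0933
P = 1,662.4722; Macaulay duration = 12,793.0933 / 1,662.4722 = 7.69522 half-year periods = 3.84761 years.
Modified duration = D_Mac / (1 + y) = 3.84761 / 1.0345 = 3.71930 years.

3.7193 years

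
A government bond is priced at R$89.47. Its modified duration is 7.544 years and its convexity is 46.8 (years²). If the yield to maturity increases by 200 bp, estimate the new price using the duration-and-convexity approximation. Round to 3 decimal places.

R$76.808

Duration effect: -D_mod·Δy = -7.544 × (+0.02) = -0.150880
Convexity effect: ½·C·(Δy)² = 0.5 × 46.8 × (0.02)² = +0.0093600
ΔP/P ≈ -0.150880 + 0.0093600 = -0.141520
New price ≈ 89.47 × (1 - 0.141520) = 76.8082056.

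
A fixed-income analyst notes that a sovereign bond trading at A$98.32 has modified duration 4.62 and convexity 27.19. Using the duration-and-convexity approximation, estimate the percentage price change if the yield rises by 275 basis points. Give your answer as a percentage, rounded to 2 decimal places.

Duration effect: -D_mod·Δy = -4.62 × (+0.0275) = -0.127050
Convexity effect: ½·C·(Δy)² = 0.5 × 27.19 × (0.0275)² = +0.01028121875
ΔP/P ≈ -0.127050 + 0.01028121875 = -0.11676878125
= -11.676878125%.

-11.68%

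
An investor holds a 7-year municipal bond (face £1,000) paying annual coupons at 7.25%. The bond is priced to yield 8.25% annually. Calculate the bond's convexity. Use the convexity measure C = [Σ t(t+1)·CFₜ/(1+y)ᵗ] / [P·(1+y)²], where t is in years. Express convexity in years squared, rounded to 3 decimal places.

With y = 0.0825:
  t   CF        PV=CF/(1+0.0825)^t    t·PV        t(t+1)·PV
  1        72.50        66.9746        66.9746         133.9492
  2        72.50        61.8703       123.7406         371.2218
  3        72.50        57.1550       171.4650         685.8601
  4        72.50        52.7991       211.1963       1,055.9817
  5        72.50        48.7751       243.8757       1,463.2541
  6        72.50        45.0579       270.3472       1,892.4302
  7     1,072.50       615.7465     4,310.2256      34,481.8051
  Σ                    948.3785     5,397.8250      40,084.5021
P = 948.3785.
Convexity = Σ t(t+1)·PV / [P·(1+y)²] = 40,084.5021 / (948.3785 × 1.171806) = 36.06941.

36.069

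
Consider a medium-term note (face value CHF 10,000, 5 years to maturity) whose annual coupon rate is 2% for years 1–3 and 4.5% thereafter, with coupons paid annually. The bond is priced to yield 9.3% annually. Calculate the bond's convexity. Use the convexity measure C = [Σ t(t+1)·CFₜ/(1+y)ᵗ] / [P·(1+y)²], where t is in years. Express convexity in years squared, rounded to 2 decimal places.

23.44

With y = 0.093:
  t   CF        PV=CF/(1+0.093)^t    t·PV        t(t+1)·PV
  1       200.00       182.9826       182.9826         365.9652
  2       200.00       167.4132       334.8264       1,004.4791
  3       200.00       153.1685       459.5056       1,838.0222
  4       450.00       315.3057     1,261.2229       6,306.1146
  5    10,450.00     6,699.0849    33,495.4244     200,972.5465
  Σ                  7,517.9549    35,733.9619     210,487.1277
P = 7,517.9549.
Convexity = Σ t(t+1)·PV / [P·(1+y)²] = 210,487.1277 / (7,517.9549 × 1.194649) = 23.43611.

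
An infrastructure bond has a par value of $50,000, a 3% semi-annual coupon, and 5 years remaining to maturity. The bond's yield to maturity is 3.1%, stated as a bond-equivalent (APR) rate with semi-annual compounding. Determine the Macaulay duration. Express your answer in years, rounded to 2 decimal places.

Periodic yield y = 0.0155. Discount each cash flow and weight by its period:
  t   CF        PV=CF/(1+0.0155)^t    t·PV
  1       750.00       738.5524       738.5524
  2       750.00       727.2796     1,454.5592
  3       750.00       716.1788     2,148.5365
  4       750.00       705.2475     2,820.9900
  5       750.00       694.4830     3,472.4150
  6       750.00       683.8828     4,103.2969
  7       750.00       673.4444     4,714.1111
  8       750.00       663.1654     5,305.3230
  9       750.00       653.0432     5,877.3888
  10   50,750.00    43,514.7777   435,147.7770
  Σ                 49,770.0549   465,782.9499
Price P = Σ PV = 49,770.0549.
Macaulay duration = Σ(t·PV) / P = 465,782.9499 / 49,770.0549 = 9.35870 half-year periods.
In years: 9.35870 / 2 = 4.67935 years.

4.68 years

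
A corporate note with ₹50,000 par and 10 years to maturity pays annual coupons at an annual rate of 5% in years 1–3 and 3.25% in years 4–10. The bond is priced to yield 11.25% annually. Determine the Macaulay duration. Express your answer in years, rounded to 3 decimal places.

7.641 years

Periodic yield y = 0.1125. Discount each cash flow and weight by its year:
  t   CF        PV=CF/(1+0.1125)^t    t·PV
  1     2,500.00     2,247.1910     2,247.1910
  2     2,500.00     2,019.9470     4,039.8940
  3     2,500.00     1,815.6827     5,447.0480
  4     1,625.00     1,060.8483     4,243.3932
  5     1,625.00       953.5715     4,767.8575
  6     1,625.00       857.1429     5,142.8576
  7     1,625.00       770.4656     5,393.2589
  8     1,625.00       692.5533     5,540.4265
  9     1,625.00       622.5198     5,602.6784
  10   51,625.00    17,777.0571   177,770.5713
  Σ                 28,816.9792   220,195.1764
Price P = Σ PV = 28,816.9792.
Macaulay duration = Σ(t·PV) / P = 220,195.1764 / 28,816.9792 = 7.64116 years.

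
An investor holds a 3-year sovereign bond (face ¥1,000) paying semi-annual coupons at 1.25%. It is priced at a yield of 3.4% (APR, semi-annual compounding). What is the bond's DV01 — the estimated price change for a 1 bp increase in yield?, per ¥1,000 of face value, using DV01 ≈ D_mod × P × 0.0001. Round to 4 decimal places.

¥0.2726

Periodic yield y = 0.017.
  t   CF        PV=CF/(1+0.017)^t    t·PV
  1         6.25         6.1455         6.1455
  2         6.25         6.0428        12.0856
  3         6.25         5.9418        17.8254
  4         6.25         5.8425        23.3699
  5         6.25         5.7448        28.7240
  6     1,006.25       909.4528     5,456.7169
  Σ                    939.1702     5,544.8673
P = 939.1702; D_Mac = 5.90401 half-year periods = 2.95200 yrs; D_mod = 2.90266 yrs.
DV01 ≈ 2.90266 × 939.1702 × 0.0001 = 0.272609.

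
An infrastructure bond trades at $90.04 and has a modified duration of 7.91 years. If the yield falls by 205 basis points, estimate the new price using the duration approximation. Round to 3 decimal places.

$104.640

Duration approximation: ΔP/P ≈ -D_mod · Δy = -7.91 × (-0.0205) = +0.162155.
New price ≈ 90.04 × (1 + 0.162155) = 104.6404362.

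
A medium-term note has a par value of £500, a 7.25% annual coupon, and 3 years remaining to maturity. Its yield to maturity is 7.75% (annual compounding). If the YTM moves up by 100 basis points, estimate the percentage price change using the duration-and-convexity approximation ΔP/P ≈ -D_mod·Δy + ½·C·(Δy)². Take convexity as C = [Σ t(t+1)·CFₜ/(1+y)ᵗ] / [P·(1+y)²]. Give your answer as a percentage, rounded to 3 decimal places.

-2.552%

With y = 0.0775:
  t   CF        PV=CF/(1+0.0775)^t    t·PV        t(t+1)·PV
  1        36.25        33.6427        33.6427          67.2854
  2        36.25        31.2229        62.4458         187.3375
  3       536.25       428.6625     1,285.9874       5,143.9497
  Σ                    493.5281     1,382.0760       5,398.5726
P = 493.5281; D_Mac = 2.80040 yrs; D_mod = 2.59898 yrs; C = 9.42177.
Duration effect: -2.59898 × (+0.01) = -0.025990
Convexity effect: 0.5 × 9.42177 × (0.01)² = +0.0004711
ΔP/P ≈ -0.025990 + 0.0004711 = -0.025519 = -2.5519%.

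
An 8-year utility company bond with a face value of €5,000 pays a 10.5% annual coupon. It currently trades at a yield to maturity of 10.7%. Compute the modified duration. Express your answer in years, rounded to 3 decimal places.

Periodic yield y = 0.107. First find Macaulay duration:
  t   CF        PV=CF/(1+0.107)^t    t·PV
  1       525.00       474.2547       474.2547
  2       525.00       428.4144       856.8288
  3       525.00       387.0049     1,161.0146
  4       525.00       349.5979     1,398.3916
  5       525.00       315.8066     1,579.0330
  6       525.00       285.2815     1,711.6889
  7       525.00       257.7068     1,803.9479
  8     5,525.00     2,449.9167    19,599.3335
  Σ                  4,947.9835    28,584.4931
P = 4,947.9835; Macaulay duration = 28,584.4931 / 4,947.9835 = 5.77700 years.
Modified duration = D_Mac / (1 + y) = 5.77700 / 1.107 = 5.21861 years.

5.219 years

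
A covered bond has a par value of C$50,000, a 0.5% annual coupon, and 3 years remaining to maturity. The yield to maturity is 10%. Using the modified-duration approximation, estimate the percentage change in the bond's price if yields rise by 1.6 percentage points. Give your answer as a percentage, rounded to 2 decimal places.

-4.34%

Periodic yield y = 0.1. Modified duration first:
  t   CF        PV=CF/(1+0.1)^t    t·PV
  1       250.00       227.2727       227.2727
  2       250.00       206.6116       413.2231
  3    50,250.00    37,753.5687   113,260.7062
  Σ                 38,187.4530   113,901.2021
P = 38,187.4530; D_Mac = 2.98269 yrs; D_mod = 2.98269/(1+0.1) = 2.71153 yrs.
ΔP/P ≈ -D_mod · Δy = -2.71153 × (+0.016) = -0.043385 = -4.3385%.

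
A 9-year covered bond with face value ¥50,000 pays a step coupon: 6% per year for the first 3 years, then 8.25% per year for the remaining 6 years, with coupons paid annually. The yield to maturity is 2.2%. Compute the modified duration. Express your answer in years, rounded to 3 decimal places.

Periodic yield y = 0.022. First find Macaulay duration:
  t   CF        PV=CF/(1+0.022)^t    t·PV
  1     3,000.00     2,935.4207     2,935.4207
  2     3,000.00     2,872.2316     5,744.4633
  3     3,000.00     2,810.4028     8,431.2084
  4     4,125.00     3,781.1192    15,124.4768
  5     4,125.00     3,699.7253    18,498.6263
  6     4,125.00     3,620.0834    21,720.5005
  7     4,125.00     3,542.1560    24,795.0919
  8     4,125.00     3,465.9061    27,727.2484
  9    54,125.00    44,497.9340   400,481.4057
  Σ                 71,224.9791   525,458.4420
P = 71,224.9791; Macaulay duration = 525,458.4420 / 71,224.9791 = 7.37745 years.
Modified duration = D_Mac / (1 + y) = 7.37745 / 1.022 = 7.21864 years.

7.219 years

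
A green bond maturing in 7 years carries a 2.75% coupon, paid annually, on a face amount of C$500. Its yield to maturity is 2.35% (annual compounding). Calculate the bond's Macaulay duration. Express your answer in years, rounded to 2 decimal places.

6.47 years

Periodic yield y = 0.0235. Discount each cash flow and weight by its year:
  t   CF        PV=CF/(1+0.0235)^t    t·PV
  1        13.75        13.4343        13.4343
  2        13.75        13.1258        26.2517
  3        13.75        12.8245        38.4734
  4        13.75        12.5300        50.1200
  5        13.75        12.2423        61.2116
  6        13.75        11.9612        71.7673
  7       513.75       436.6535     3,056.5742
  Σ                    512.7716     3,317.8325
Price P = Σ PV = 512.7716.
Macaulay duration = Σ(t·PV) / P = 3,317.8325 / 512.7716 = 6.47039 years.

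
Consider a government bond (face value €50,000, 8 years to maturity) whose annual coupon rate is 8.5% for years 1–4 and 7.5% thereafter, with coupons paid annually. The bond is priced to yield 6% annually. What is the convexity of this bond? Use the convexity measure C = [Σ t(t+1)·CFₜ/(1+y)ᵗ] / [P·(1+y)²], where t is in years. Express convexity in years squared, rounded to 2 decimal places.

45.83

With y = 0.06:
  t   CF        PV=CF/(1+0.06)^t    t·PV        t(t+1)·PV
  1     4,250.00     4,009.4340     4,009.4340       8,018.8679
  2     4,250.00     3,782.4849     7,564.9697      22,694.9092
  3     4,250.00     3,568.3820    10,705.1459      42,820.5834
  4     4,250.00     3,366.3981    13,465.5923      67,327.9614
  5     3,750.00     2,802.2181    14,011.0907      84,066.5444
  6     3,750.00     2,643.6020    15,861.6122     111,031.2851
  7     3,750.00     2,493.9642    17,457.7492     139,661.9939
  8    53,750.00    33,723.4150   269,787.3197   2,428,085.8771
  Σ                 56,389.8982   352,862.9136   2,903,708.0225
P = 56,389.8982.
Convexity = Σ t(t+1)·PV / [P·(1+y)²] = 2,903,708.0225 / (56,389.8982 × 1.123600) = 45.82895.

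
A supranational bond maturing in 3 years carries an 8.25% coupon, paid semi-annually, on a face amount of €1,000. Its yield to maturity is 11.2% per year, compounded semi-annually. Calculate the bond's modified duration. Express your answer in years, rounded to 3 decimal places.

Periodic yield y = 0.056. First find Macaulay duration:
  t   CF        PV=CF/(1+0.056)^t    t·PV
  1        41.25        39.0625        39.0625
  2        41.25        36.9910        73.9820
  3        41.25        35.0294       105.0881
  4        41.25        33.1717       132.6870
  5        41.25        31.4126       157.0632
  6     1,041.25       750.8817     4,505.2900
  Σ                    926.5489     5,013.1728
P = 926.5489; Macaulay duration = 5,013.1728 / 926.5489 = 5.41059 half-year periods = 2.70529 years.
Modified duration = D_Mac / (1 + y) = 2.70529 / 1.056 = 2.56183 years.

2.562 years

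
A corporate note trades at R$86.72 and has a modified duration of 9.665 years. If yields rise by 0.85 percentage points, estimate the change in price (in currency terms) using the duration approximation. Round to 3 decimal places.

-R$7.124

Duration approximation: ΔP/P ≈ -D_mod · Δy = -9.665 × (+0.0085) = -0.0821525.
ΔP ≈ 86.72 × (-0.0821525) = -7.1242648.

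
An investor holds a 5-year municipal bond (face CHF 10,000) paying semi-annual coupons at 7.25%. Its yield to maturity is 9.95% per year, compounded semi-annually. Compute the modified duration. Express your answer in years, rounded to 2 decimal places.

4.03 years

Periodic yield y = 0.04975. First find Macaulay duration:
  t   CF        PV=CF/(1+0.04975)^t    t·PV
  1       362.50       345.3203       345.3203
  2       362.50       328.9548       657.9096
  3       362.50       313.3649       940.0947
  4       362.50       298.5138     1,194.0554
  5       362.50       284.3666     1,421.8330
  6       362.50       270.8898     1,625.3390
  7       362.50       258.0518     1,806.3623
  8       362.50       245.8221     1,966.5769
  9       362.50       234.1721     2,107.5485
  10   10,362.50     6,376.8428    63,768.4279
  Σ                  8,956.2990    75,833.4677
P = 8,956.2990; Macaulay duration = 75,833.4677 / 8,956.2990 = 8.46705 half-year periods = 4.23353 years.
Modified duration = D_Mac / (1 + y) = 4.23353 / 1.04975 = 4.03289 years.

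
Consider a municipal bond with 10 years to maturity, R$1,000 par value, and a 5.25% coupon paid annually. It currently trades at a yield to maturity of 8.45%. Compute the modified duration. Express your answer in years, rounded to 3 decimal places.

7.140 years

Periodic yield y = 0.0845. First find Macaulay duration:
  t   CF        PV=CF/(1+0.0845)^t    t·PV
  1        52.50        48.4094        48.4094
  2        52.50        44.6375        89.2751
  3        52.50        41.1596       123.4787
  4        52.50        37.9526       151.8102
  5        52.50        34.9954       174.9772
  6        52.50        32.2687       193.6124
  7        52.50        29.7545       208.2814
  8        52.50        27.4361       219.4890
  9        52.50        25.2984       227.6857
  10    1,052.50       467.6560     4,676.5603
  Σ                    789.5683     6,113.5795
P = 789.5683; Macaulay duration = 6,113.5795 / 789.5683 = 7.74294 years.
Modified duration = D_Mac / (1 + y) = 7.74294 / 1.0845 = 7.13964 years.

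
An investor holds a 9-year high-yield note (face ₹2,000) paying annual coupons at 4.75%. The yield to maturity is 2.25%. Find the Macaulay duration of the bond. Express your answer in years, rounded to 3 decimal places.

Periodic yield y = 0.0225. Discount each cash flow and weight by its year:
  t   CF        PV=CF/(1+0.0225)^t    t·PV
  1        95.00        92.9095        92.9095
  2        95.00        90.8651       181.7301
  3        95.00        88.8656       266.5968
  4        95.00        86.9101       347.6405
  5        95.00        84.9977       424.9884
  6        95.00        83.1273       498.7638
  7        95.00        81.2981       569.0867
  8        95.00        79.5091       636.0731
  9     2,095.00     1,714.8028    15,433.2250
  Σ                  2,403.2853    18,451.0139
Price P = Σ PV = 2,403.2853.
Macaulay duration = Σ(t·PV) / P = 18,451.0139 / 2,403.2853 = 7.67741 years.

7.677 years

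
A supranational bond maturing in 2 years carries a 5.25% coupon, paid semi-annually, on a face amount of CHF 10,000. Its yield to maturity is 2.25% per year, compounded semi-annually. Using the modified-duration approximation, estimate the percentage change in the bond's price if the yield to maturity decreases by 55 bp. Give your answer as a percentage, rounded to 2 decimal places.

Periodic yield y = 0.01125. Modified duration first:
  t   CF        PV=CF/(1+0.01125)^t    t·PV
  1       262.50       259.5797       259.5797
  2       262.50       256.6919       513.3839
  3       262.50       253.8363       761.5089
  4    10,262.50     9,813.3894    39,253.5575
  Σ                 10,583.4973    40,788.0300
P = 10,583.4973; D_Mac = 3.85393 half-year periods = 1.92696 yrs; D_mod = 1.92696/(1+0.01125) = 1.90553 yrs.
ΔP/P ≈ -D_mod · Δy = -1.90553 × (-0.0055) = +0.010480 = +1.0480%.

+1.05%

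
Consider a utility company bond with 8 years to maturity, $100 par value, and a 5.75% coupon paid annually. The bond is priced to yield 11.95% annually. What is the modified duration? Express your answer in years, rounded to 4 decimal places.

Periodic yield y = 0.1195. First find Macaulay duration:
  t   CF        PV=CF/(1+0.1195)^t    t·PV
  1         5.75         5.1362         5.1362
  2         5.75         4.5880         9.1759
  3         5.75         4.0982        12.2947
  4         5.75         3.6608        14.6430
  5         5.75         3.2700        16.3500
  6         5.75         2.9209        17.5257
  7         5.75         2.6092        18.2641
  8       105.75        42.8635       342.9080
  Σ                     69.1468       436.2975
P = 69.1468; Macaulay duration = 436.2975 / 69.1468 = 6.30973 years.
Modified duration = D_Mac / (1 + y) = 6.30973 / 1.1195 = 5.63621 years.

5.6362 years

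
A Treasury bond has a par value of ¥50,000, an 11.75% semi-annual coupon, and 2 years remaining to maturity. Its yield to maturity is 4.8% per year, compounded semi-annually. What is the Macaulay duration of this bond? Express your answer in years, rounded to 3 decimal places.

1.850 years

Periodic yield y = 0.024. Discount each cash flow and weight by its period:
  t   CF        PV=CF/(1+0.024)^t    t·PV
  1     2,937.50     2,868.6523     2,868.6523
  2     2,937.50     2,801.4183     5,602.8366
  3     2,937.50     2,735.7601     8,207.2802
  4    52,937.50    48,146.3758   192,585.5031
  Σ                 56,552.2065   209,264.2722
Price P = Σ PV = 56,552.2065.
Macaulay duration = Σ(t·PV) / P = 209,264.2722 / 56,552.2065 = 3.70037 half-year periods.
In years: 3.70037 / 2 = 1.85019 years.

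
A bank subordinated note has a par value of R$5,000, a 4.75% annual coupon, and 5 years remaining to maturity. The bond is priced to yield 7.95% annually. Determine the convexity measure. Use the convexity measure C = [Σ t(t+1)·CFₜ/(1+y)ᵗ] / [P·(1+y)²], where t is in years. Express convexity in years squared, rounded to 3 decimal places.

With y = 0.0795:
  t   CF        PV=CF/(1+0.0795)^t    t·PV        t(t+1)·PV
  1       237.50       220.0093       220.0093         440.0185
  2       237.50       203.8066       407.6133       1,222.8398
  3       237.50       188.7973       566.3918       2,265.5671
  4       237.50       174.8932       699.5730       3,497.8648
  5     5,237.50     3,572.8173    17,864.0863     107,184.5175
  Σ                  4,360.3236    19,757.6735     114,610.8077
P = 4,360.3236.
Convexity = Σ t(t+1)·PV / [P·(1+y)²] = 114,610.8077 / (4,360.3236 × 1.165320) = 22.55597.

22.556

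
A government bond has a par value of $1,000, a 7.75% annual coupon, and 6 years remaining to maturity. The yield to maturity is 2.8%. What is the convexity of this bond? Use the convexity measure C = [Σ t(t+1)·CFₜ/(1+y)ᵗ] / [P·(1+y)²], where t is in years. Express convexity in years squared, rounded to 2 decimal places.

With y = 0.028:
  t   CF        PV=CF/(1+0.028)^t    t·PV        t(t+1)·PV
  1        77.50        75.3891        75.3891         150.7782
  2        77.50        73.3357       146.6714         440.0142
  3        77.50        71.3382       214.0147         856.0588
  4        77.50        69.3952       277.5807       1,387.9034
  5        77.50        67.5050       337.5251       2,025.1509
  6     1,077.50       912.9744     5,477.8463      38,344.9240
  Σ                  1,269.9376     6,529.0273      43,204.8295
P = 1,269.9376.
Convexity = Σ t(t+1)·PV / [P·(1+y)²] = 43,204.8295 / (1,269.9376 × 1.056784) = 32.19317.

32.19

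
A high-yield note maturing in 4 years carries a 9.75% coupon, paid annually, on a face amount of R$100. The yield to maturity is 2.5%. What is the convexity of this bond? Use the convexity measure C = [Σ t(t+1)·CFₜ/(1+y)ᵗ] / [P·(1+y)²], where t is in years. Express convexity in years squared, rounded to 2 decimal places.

16.24

With y = 0.025:
  t   CF        PV=CF/(1+0.025)^t    t·PV        t(t+1)·PV
  1         9.75         9.5122         9.5122          19.0244
  2         9.75         9.2802        18.5604          55.6811
  3         9.75         9.0538        27.1615         108.6461
  4       109.75        99.4281       397.7123       1,988.5617
  Σ                    127.2743       452.9464       2,171.9133
P = 127.2743.
Convexity = Σ t(t+1)·PV / [P·(1+y)²] = 2,171.9133 / (127.2743 × 1.050625) = 16.24254.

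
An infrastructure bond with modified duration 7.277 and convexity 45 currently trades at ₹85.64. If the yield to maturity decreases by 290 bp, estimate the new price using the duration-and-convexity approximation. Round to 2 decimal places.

Duration effect: -D_mod·Δy = -7.277 × (-0.029) = +0.211033
Convexity effect: ½·C·(Δy)² = 0.5 × 45 × (-0.029)² = +0.0189225
ΔP/P ≈ +0.211033 + 0.0189225 = +0.2299555
New price ≈ 85.64 × (1 + 0.2299555) = 105.33338902.

₹105.33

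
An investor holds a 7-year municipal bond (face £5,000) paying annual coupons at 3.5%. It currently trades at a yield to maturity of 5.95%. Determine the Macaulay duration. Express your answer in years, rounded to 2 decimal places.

Periodic yield y = 0.0595. Discount each cash flow and weight by its year:
  t   CF        PV=CF/(1+0.0595)^t    t·PV
  1       175.00       165.1723       165.1723
  2       175.00       155.8964       311.7928
  3       175.00       147.1415       441.4245
  4       175.00       138.8782       555.5130
  5       175.00       131.0790       655.3952
  6       175.00       123.7178       742.3070
  7     5,175.00     3,453.0560    24,171.3923
  Σ                  4,314.9413    27,042.9970
Price P = Σ PV = 4,314.9413.
Macaulay duration = Σ(t·PV) / P = 27,042.9970 / 4,314.9413 = 6.26729 years.

6.27 years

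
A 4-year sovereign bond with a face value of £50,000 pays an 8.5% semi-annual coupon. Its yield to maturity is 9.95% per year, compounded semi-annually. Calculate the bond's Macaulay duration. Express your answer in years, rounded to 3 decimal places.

3.458 years

Periodic yield y = 0.04975. Discount each cash flow and weight by its period:
  t   CF        PV=CF/(1+0.04975)^t    t·PV
  1     2,125.00     2,024.2915     2,024.2915
  2     2,125.00     1,928.3558     3,856.7116
  3     2,125.00     1,836.9667     5,510.9001
  4     2,125.00     1,749.9087     6,999.6350
  5     2,125.00     1,666.9767     8,334.8833
  6     2,125.00     1,587.9749     9,527.8494
  7     2,125.00     1,512.7172    10,589.0206
  8    52,125.00    35,347.5243   282,780.1943
  Σ                 47,654.7158   329,623.4857
Price P = Σ PV = 47,654.7158.
Macaulay duration = Σ(t·PV) / P = 329,623.4857 / 47,654.7158 = 6.91691 half-year periods.
In years: 6.91691 / 2 = 3.45846 years.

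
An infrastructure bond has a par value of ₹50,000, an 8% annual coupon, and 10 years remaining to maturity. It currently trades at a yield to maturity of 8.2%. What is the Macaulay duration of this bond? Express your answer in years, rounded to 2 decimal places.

Periodic yield y = 0.082. Discount each cash flow and weight by its year:
  t   CF        PV=CF/(1+0.082)^t    t·PV
  1     4,000.00     3,696.8577     3,696.8577
  2     4,000.00     3,416.6892     6,833.3783
  3     4,000.00     3,157.7534     9,473.2601
  4     4,000.00     2,918.4412    11,673.7648
  5     4,000.00     2,697.2654    13,486.3272
  6     4,000.00     2,492.8516    14,957.1096
  7     4,000.00     2,303.9294    16,127.5058
  8     4,000.00     2,129.3248    17,034.5981
  9     4,000.00     1,967.9526    17,711.5738
  10   54,000.00    24,553.9378   245,539.3784
  Σ                 49,335.0031   356,533.7539
Price P = Σ PV = 49,335.0031.
Macaulay duration = Σ(t·PV) / P = 356,533.7539 / 49,335.0031 = 7.22679 years.

7.23 years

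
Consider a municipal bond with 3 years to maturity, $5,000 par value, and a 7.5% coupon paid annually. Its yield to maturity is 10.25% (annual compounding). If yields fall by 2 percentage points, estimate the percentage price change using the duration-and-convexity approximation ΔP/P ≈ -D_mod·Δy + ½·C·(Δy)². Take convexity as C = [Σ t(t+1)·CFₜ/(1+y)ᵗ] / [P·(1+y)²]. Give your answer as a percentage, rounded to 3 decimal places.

+5.236%

With y = 0.1025:
  t   CF        PV=CF/(1+0.1025)^t    t·PV        t(t+1)·PV
  1       375.00       340.1361       340.1361         680.2721
  2       375.00       308.5134       617.0269       1,851.0806
  3     5,375.00     4,010.9078    12,032.7233      48,130.8931
  Σ                  4,659.5572    12,989.8862      50,662.2458
P = 4,659.5572; D_Mac = 2.78779 yrs; D_mod = 2.52861 yrs; C = 8.94505.
Duration effect: -2.52861 × (-0.02) = +0.050572
Convexity effect: 0.5 × 8.94505 × (-0.02)² = +0.0017890
ΔP/P ≈ +0.050572 + 0.0017890 = +0.052361 = +5.2361%.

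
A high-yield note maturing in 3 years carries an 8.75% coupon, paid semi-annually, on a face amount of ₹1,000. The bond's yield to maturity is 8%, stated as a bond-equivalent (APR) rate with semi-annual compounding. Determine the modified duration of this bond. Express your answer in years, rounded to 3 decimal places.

2.602 years

Periodic yield y = 0.04. First find Macaulay duration:
  t   CF        PV=CF/(1+0.04)^t    t·PV
  1        43.75        42.0673        42.0673
  2        43.75        40.4493        80.8987
  3        43.75        38.8936       116.6808
  4        43.75        37.3977       149.5907
  5        43.75        35.9593       179.7966
  6     1,043.75       824.8908     4,949.3447
  Σ                  1,019.6580     5,518.3788
P = 1,019.6580; Macaulay duration = 5,518.3788 / 1,019.6580 = 5.41199 half-year periods = 2.70599 years.
Modified duration = D_Mac / (1 + y) = 2.70599 / 1.04 = 2.60192 years.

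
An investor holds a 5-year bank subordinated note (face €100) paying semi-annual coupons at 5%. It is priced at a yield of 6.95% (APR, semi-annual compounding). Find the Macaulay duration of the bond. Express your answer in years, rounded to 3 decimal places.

4.458 years

Periodic yield y = 0.03475. Discount each cash flow and weight by its period:
  t   CF        PV=CF/(1+0.03475)^t    t·PV
  1         2.50         2.4160         2.4160
  2         2.50         2.3349         4.6698
  3         2.50         2.2565         6.7695
  4         2.50         2.1807         8.7228
  5         2.50         2.1075        10.5374
  6         2.50         2.0367        12.2202
  7         2.50         1.9683        13.7781
  8         2.50         1.9022        15.2176
  9         2.50         1.8383        16.5449
  10      102.50        72.8399       728.3993
  Σ                     91.8811       819.2757
Price P = Σ PV = 91.8811.
Macaulay duration = Σ(t·PV) / P = 819.2757 / 91.8811 = 8.91670 half-year periods.
In years: 8.91670 / 2 = 4.45835 years.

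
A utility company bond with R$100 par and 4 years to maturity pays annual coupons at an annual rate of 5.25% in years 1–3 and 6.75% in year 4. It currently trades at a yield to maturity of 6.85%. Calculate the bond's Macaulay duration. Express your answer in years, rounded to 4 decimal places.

3.7049 years

Periodic yield y = 0.0685. Discount each cash flow and weight by its year:
  t   CF        PV=CF/(1+0.0685)^t    t·PV
  1         5.25         4.9134         4.9134
  2         5.25         4.5984         9.1969
  3         5.25         4.3036        12.9109
  4       106.75        81.8973       327.5893
  Σ                     95.7128       354.6106
Price P = Σ PV = 95.7128.
Macaulay duration = Σ(t·PV) / P = 354.6106 / 95.7128 = 3.70494 years.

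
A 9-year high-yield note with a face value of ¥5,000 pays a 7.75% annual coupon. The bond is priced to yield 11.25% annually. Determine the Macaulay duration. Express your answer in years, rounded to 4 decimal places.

Periodic yield y = 0.1125. Discount each cash flow and weight by its year:
  t   CF        PV=CF/(1+0.1125)^t    t·PV
  1       387.50       348.3146       348.3146
  2       387.50       313.0918       626.1836
  3       387.50       281.4308       844.2924
  4       387.50       252.9715     1,011.8861
  5       387.50       227.3901     1,136.9506
  6       387.50       204.3956     1,226.3737
  7       387.50       183.7264     1,286.0848
  8       387.50       165.1473     1,321.1786
  9     5,387.50     2,063.8927    18,575.0339
  Σ                  4,040.3609    26,376.2984
Price P = Σ PV = 4,040.3609.
Macaulay duration = Σ(t·PV) / P = 26,376.2984 / 4,040.3609 = 6.52820 years.

6.5282 years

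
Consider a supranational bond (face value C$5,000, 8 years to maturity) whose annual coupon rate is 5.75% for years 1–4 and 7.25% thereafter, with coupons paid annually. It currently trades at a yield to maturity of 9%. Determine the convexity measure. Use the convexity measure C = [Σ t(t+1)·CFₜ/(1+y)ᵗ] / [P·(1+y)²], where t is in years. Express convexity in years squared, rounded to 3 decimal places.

With y = 0.09:
  t   CF        PV=CF/(1+0.09)^t    t·PV        t(t+1)·PV
  1       287.50       263.7615       263.7615         527.5229
  2       287.50       241.9830       483.9660       1,451.8980
  3       287.50       222.0028       666.0083       2,664.0330
  4       287.50       203.6722       814.6890       4,073.4450
  5       362.50       235.6001     1,178.0006       7,068.0038
  6       362.50       216.1469     1,296.8814       9,078.1701
  7       362.50       198.2999     1,388.0994      11,104.7952
  8     5,362.50     2,691.2579    21,530.0634     193,770.5706
  Σ                  4,272.7243    27,621.4696     229,738.4385
P = 4,272.7243.
Convexity = Σ t(t+1)·PV / [P·(1+y)²] = 229,738.4385 / (4,272.7243 × 1.188100) = 45.25596.

45.256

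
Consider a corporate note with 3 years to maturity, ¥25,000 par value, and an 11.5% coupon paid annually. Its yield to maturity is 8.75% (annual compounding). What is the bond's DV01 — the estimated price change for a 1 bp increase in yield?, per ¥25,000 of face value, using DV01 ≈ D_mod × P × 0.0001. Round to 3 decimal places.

Periodic yield y = 0.0875.
  t   CF        PV=CF/(1+0.0875)^t    t·PV
  1     2,875.00     2,643.6782     2,643.6782
  2     2,875.00     2,430.9684     4,861.9368
  3    27,875.00    21,673.4016    65,020.2049
  Σ                 26,748.0482    72,525.8199
P = 26,748.0482; D_Mac = 2.71144 yrs; D_mod = 2.49328 yrs.
DV01 ≈ 2.49328 × 26,748.0482 × 0.0001 = 6.669041.

¥6.669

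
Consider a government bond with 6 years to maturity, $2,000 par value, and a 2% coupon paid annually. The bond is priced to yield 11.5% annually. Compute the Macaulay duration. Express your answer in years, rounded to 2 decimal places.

5.61 years

Periodic yield y = 0.115. Discount each cash flow and weight by its year:
  t   CF        PV=CF/(1+0.115)^t    t·PV
  1        40.00        35.8744        35.8744
  2        40.00        32.1744        64.3488
  3        40.00        28.8560        86.5679
  4        40.00        25.8798       103.5191
  5        40.00        23.2106       116.0528
  6     2,040.00     1,061.6490     6,369.8941
  Σ                  1,207.6441     6,776.2571
Price P = Σ PV = 1,207.6441.
Macaulay duration = Σ(t·PV) / P = 6,776.2571 / 1,207.6441 = 5.61114 years.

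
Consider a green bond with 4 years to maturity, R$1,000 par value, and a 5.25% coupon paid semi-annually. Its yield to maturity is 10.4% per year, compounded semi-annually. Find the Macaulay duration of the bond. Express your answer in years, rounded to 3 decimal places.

3.620 years

Periodic yield y = 0.052. Discount each cash flow and weight by its period:
  t   CF        PV=CF/(1+0.052)^t    t·PV
  1        26.25        24.9525        24.9525
  2        26.25        23.7191        47.4382
  3        26.25        22.5467        67.6400
  4        26.25        21.4322        85.7287
  5        26.25        20.3728       101.8640
  6        26.25        19.3658       116.1946
  7        26.25        18.4085       128.8597
  8     1,026.25       684.1121     5,472.8965
  Σ                    834.9096     6,045.5742
Price P = Σ PV = 834.9096.
Macaulay duration = Σ(t·PV) / P = 6,045.5742 / 834.9096 = 7.24099 half-year periods.
In years: 7.24099 / 2 = 3.62050 years.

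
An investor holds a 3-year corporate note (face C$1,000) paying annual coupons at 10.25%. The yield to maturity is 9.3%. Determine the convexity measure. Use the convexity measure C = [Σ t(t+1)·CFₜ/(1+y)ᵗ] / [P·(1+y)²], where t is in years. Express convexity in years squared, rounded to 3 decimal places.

With y = 0.093:
  t   CF        PV=CF/(1+0.093)^t    t·PV        t(t+1)·PV
  1       102.50        93.7786        93.7786         187.5572
  2       102.50        85.7993       171.5985         514.7956
  3     1,102.50       844.3415     2,533.0244      10,132.0975
  Σ                  1,023.9193     2,798.4015      10,834.4502
P = 1,023.9193.
Convexity = Σ t(t+1)·PV / [P·(1+y)²] = 10,834.4502 / (1,023.9193 × 1.194649) = 8.85729.

8.857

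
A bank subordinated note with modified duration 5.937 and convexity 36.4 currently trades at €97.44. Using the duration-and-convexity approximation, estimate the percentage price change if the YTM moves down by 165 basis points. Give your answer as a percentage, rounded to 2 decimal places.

Duration effect: -D_mod·Δy = -5.937 × (-0.0165) = +0.0979605
Convexity effect: ½·C·(Δy)² = 0.5 × 36.4 × (-0.0165)² = +0.00495495
ΔP/P ≈ +0.0979605 + 0.00495495 = +0.10291545
= +10.291545%.

+10.29%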